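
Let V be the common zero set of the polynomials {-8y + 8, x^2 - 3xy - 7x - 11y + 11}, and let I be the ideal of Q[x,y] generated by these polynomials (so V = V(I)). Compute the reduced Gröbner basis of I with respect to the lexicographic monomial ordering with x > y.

Buchberger's algorithm terminates because the ascending chain of leading-term ideals stabilizes.

f_1 = -8y + 8, LT = y.
f_2 = x^2 - 3xy - 7x - 11y + 11, LT = x^2.

The S-polynomials (S(f_1,f_2)) all reduce to 0 modulo the current basis, so we have a Gröbner basis.

G = {x^2 - 10x, y - 1}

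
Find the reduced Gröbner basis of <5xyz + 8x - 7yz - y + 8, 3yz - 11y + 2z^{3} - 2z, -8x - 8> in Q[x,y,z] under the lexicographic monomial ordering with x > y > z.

G = {x + 1, y - \tfrac{8}{45}z^{3} + \tfrac{8}{45}z, z^{4} + \tfrac{1}{12}z^{3} - z^{2} - \tfrac{1}{12}z}

f_1 = 5xyz + 8x - 7yz - y + 8, LT = xyz.
f_2 = 3yz - 11y + 2z^{3} - 2z, LT = yz.
f_3 = -8x - 8, LT = x.

S(f_1,f_2): lcm = xyz. S = \tfrac{11}{3}xy - \tfrac{2}{3}xz^{3} + \tfrac{2}{3}xz + \tfrac{8}{5}x - \tfrac{7}{5}yz - \tfrac{1}{5}y + \tfrac{8}{5}.
  leading term xy: subtract (-\tfrac{11}{24}y)·f_3 from \tfrac{11}{3}xy - \tfrac{2}{3}xz^{3} + \tfrac{2}{3}xz + \tfrac{8}{5}x - \tfrac{7}{5}yz - \tfrac{1}{5}y + \tfrac{8}{5} → -\tfrac{2}{3}xz^{3} + \tfrac{2}{3}xz + \tfrac{8}{5}x - \tfrac{7}{5}yz - \tfrac{58}{15}y + \tfrac{8}{5}
  leading term xz^{3}: subtract (\tfrac{1}{12}z^{3})·f_3 from -\tfrac{2}{3}xz^{3} + \tfrac{2}{3}xz + \tfrac{8}{5}x - \tfrac{7}{5}yz - \tfrac{58}{15}y + \tfrac{8}{5} → \tfrac{2}{3}xz + \tfrac{8}{5}x - \tfrac{7}{5}yz - \tfrac{58}{15}y + \tfrac{2}{3}z^{3} + \tfrac{8}{5}
  leading term xz: subtract (-\tfrac{1}{12}z)·f_3 from \tfrac{2}{3}xz + \tfrac{8}{5}x - \tfrac{7}{5}yz - \tfrac{58}{15}y + \tfrac{2}{3}z^{3} + \tfrac{8}{5} → \tfrac{8}{5}x - \tfrac{7}{5}yz - \tfrac{58}{15}y + \tfrac{2}{3}z^{3} - \tfrac{2}{3}z + \tfrac{8}{5}
  leading term x: subtract (-\tfrac{1}{5})·f_3 from \tfrac{8}{5}x - \tfrac{7}{5}yz - \tfrac{58}{15}y + \tfrac{2}{3}z^{3} - \tfrac{2}{3}z + \tfrac{8}{5} → -\tfrac{7}{5}yz - \tfrac{58}{15}y + \tfrac{2}{3}z^{3} - \tfrac{2}{3}z
  leading term yz: subtract (-\tfrac{7}{15})·f_2 from -\tfrac{7}{5}yz - \tfrac{58}{15}y + \tfrac{2}{3}z^{3} - \tfrac{2}{3}z → -9y + \tfrac{8}{5}z^{3} - \tfrac{8}{5}z
  leading term y: no divisor's leading term divides it; move -9y to the remainder.
  leading term z^{3}: no divisor's leading term divides it; move \tfrac{8}{5}z^{3} to the remainder.
  leading term z: no divisor's leading term divides it; move -\tfrac{8}{5}z to the remainder.
  remainder -9y + \tfrac{8}{5}z^{3} - \tfrac{8}{5}z ≠ 0; add g_4 = -9y + \tfrac{8}{5}z^{3} - \tfrac{8}{5}z to the basis.

S(f_1,g_4): lcm = xyz. S = \tfrac{8}{45}xz^{4} - \tfrac{8}{45}xz^{2} + \tfrac{8}{5}x - \tfrac{7}{5}yz - \tfrac{1}{5}y + \tfrac{8}{5}.
  leading term xz^{4}: subtract (-\tfrac{1}{45}z^{4})·f_3 from \tfrac{8}{45}xz^{4} - \tfrac{8}{45}xz^{2} + \tfrac{8}{5}x - \tfrac{7}{5}yz - \tfrac{1}{5}y + \tfrac{8}{5} → -\tfrac{8}{45}xz^{2} + \tfrac{8}{5}x - \tfrac{7}{5}yz - \tfrac{1}{5}y - \tfrac{8}{45}z^{4} + \tfrac{8}{5}
  leading term xz^{2}: subtract (\tfrac{1}{45}z^{2})·f_3 from -\tfrac{8}{45}xz^{2} + \tfrac{8}{5}x - \tfrac{7}{5}yz - \tfrac{1}{5}y - \tfrac{8}{45}z^{4} + \tfrac{8}{5} → \tfrac{8}{5}x - \tfrac{7}{5}yz - \tfrac{1}{5}y - \tfrac{8}{45}z^{4} + \tfrac{8}{45}z^{2} + \tfrac{8}{5}
  leading term x: subtract (-\tfrac{1}{5})·f_3 from \tfrac{8}{5}x - \tfrac{7}{5}yz - \tfrac{1}{5}y - \tfrac{8}{45}z^{4} + \tfrac{8}{45}z^{2} + \tfrac{8}{5} → -\tfrac{7}{5}yz - \tfrac{1}{5}y - \tfrac{8}{45}z^{4} + \tfrac{8}{45}z^{2}
  leading term yz: subtract (-\tfrac{7}{15})·f_2 from -\tfrac{7}{5}yz - \tfrac{1}{5}y - \tfrac{8}{45}z^{4} + \tfrac{8}{45}z^{2} → -\tfrac{16}{3}y - \tfrac{8}{45}z^{4} + \tfrac{14}{15}z^{3} + \tfrac{8}{45}z^{2} - \tfrac{14}{15}z
  leading term y: subtract (\tfrac{16}{27})·g_4 from -\tfrac{16}{3}y - \tfrac{8}{45}z^{4} + \tfrac{14}{15}z^{3} + \tfrac{8}{45}z^{2} - \tfrac{14}{15}z → -\tfrac{8}{45}z^{4} - \tfrac{2}{135}z^{3} + \tfrac{8}{45}z^{2} + \tfrac{2}{135}z
  leading term z^{4}: no divisor's leading term divides it; move -\tfrac{8}{45}z^{4} to the remainder.
  leading term z^{3}: no divisor's leading term divides it; move -\tfrac{2}{135}z^{3} to the remainder.
  leading term z^{2}: no divisor's leading term divides it; move \tfrac{8}{45}z^{2} to the remainder.
  leading term z: no divisor's leading term divides it; move \tfrac{2}{135}z to the remainder.
  remainder -\tfrac{8}{45}z^{4} - \tfrac{2}{135}z^{3} + \tfrac{8}{45}z^{2} + \tfrac{2}{135}z ≠ 0; add g_5 = -\tfrac{8}{45}z^{4} - \tfrac{2}{135}z^{3} + \tfrac{8}{45}z^{2} + \tfrac{2}{135}z to the basis.

The other S-polynomials (S(f_1,f_3), S(f_2,f_3), S(f_2,g_4), S(f_3,g_4), S(f_1,g_5), S(f_2,g_5), S(f_3,g_5), S(g_4,g_5)) all reduce to 0 modulo the current basis, so we have a Gröbner basis.
Inter-reduce: drop elements whose leading term is divisible by another's, tail-reduce, and make monic.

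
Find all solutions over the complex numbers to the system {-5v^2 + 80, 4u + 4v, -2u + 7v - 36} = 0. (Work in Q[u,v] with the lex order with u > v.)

{(-4, 4)}

Compute a lex Gröbner basis by Buchberger's algorithm.
f_1 = -5v^2 + 80, LT = v^2.
f_2 = 4u + 4v, LT = u.
f_3 = -2u + 7v - 36, LT = u.

S(f_2,f_3): lcm = u. S = 9/2v - 18.
  reduce S modulo (f_1, f_2, f_3):
  remainder 9/2v - 18 ≠ 0; add h_4 = 9/2v - 18 to the basis.

The other S-polynomials (S(f_1,f_2), S(f_1,f_3), S(f_1,h_4), S(f_2,h_4), S(f_3,h_4)) all reduce to 0 modulo the current basis, so we have a Gröbner basis.
Inter-reduce: drop elements whose leading term is divisible by another's, tail-reduce, and make monic.
Reduced Gröbner basis: {u + 4, v - 4}.

From the last basis element, v - 4 = 0, so v takes values in {4}. Each choice, substituted upward through the basis, yields the corresponding point(s) of the solution set.
  v = 4: the earlier basis element becomes u + 4 = 0, giving u = -4 — point (-4, 4).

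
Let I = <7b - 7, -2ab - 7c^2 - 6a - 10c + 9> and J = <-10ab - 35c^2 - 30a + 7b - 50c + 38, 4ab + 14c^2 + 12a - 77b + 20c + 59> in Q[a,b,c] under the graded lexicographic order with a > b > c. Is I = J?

Since reduced Gröbner bases are canonical representatives of ideals under a given ordering, it suffices to compute and compare them.
Buchberger on the first generating set:
f_1 = 7b - 7, LT = b.
f_2 = -2ab - 7c^2 - 6a - 10c + 9, LT = ab.

S(f_1,f_2): lcm = ab. S = -7/2c^2 - 4a - 5c + 9/2.
  leading term c^2: no divisor's leading term divides it; move -7/2c^2 to the remainder.
  leading term a: no divisor's leading term divides it; move -4a to the remainder.
  leading term c: no divisor's leading term divides it; move -5c to the remainder.
  leading term 1: no divisor's leading term divides it; move 9/2 to the remainder.
  remainder -7/2c^2 - 4a - 5c + 9/2 ≠ 0; add g_3 = -7/2c^2 - 4a - 5c + 9/2 to the basis.

The other S-polynomials (S(f_1,g_3), S(f_2,g_3)) all reduce to 0 modulo the current basis, so we have a Gröbner basis.
Inter-reduce: drop elements whose leading term is divisible by another's, tail-reduce, and make monic.
Reduced Gröbner basis: {c^2 + 8/7a + 10/7c - 9/7, b - 1}.

Buchberger on the second generating set:
h_1 = -10ab - 35c^2 - 30a + 7b - 50c + 38, LT = ab.
h_2 = 4ab + 14c^2 + 12a - 77b + 20c + 59, LT = ab.

S(h_1,h_2): lcm = ab. S = 371/20b - 371/20.
  leading term b: no divisor's leading term divides it; move 371/20b to the remainder.
  leading term 1: no divisor's leading term divides it; move -371/20 to the remainder.
  remainder 371/20b - 371/20 ≠ 0; add k_3 = 371/20b - 371/20 to the basis.

S(h_1,k_3): lcm = ab. S = 7/2c^2 + 4a - 7/10b + 5c - 19/5.
  leading term c^2: no divisor's leading term divides it; move 7/2c^2 to the remainder.
  leading term a: no divisor's leading term divides it; move 4a to the remainder.
  leading term b: subtract (-2/53)·k_3 from -7/10b + 5c - 19/5 → 5c - 9/2
  leading term c: no divisor's leading term divides it; move 5c to the remainder.
  leading term 1: no divisor's leading term divides it; move -9/2 to the remainder.
  remainder 7/2c^2 + 4a + 5c - 9/2 ≠ 0; add k_4 = 7/2c^2 + 4a + 5c - 9/2 to the basis.

The other S-polynomials (S(h_2,k_3), S(h_1,k_4), S(h_2,k_4), S(k_3,k_4)) all reduce to 0 modulo the current basis, so we have a Gröbner basis.
Inter-reduce: drop elements whose leading term is divisible by another's, tail-reduce, and make monic.
Reduced Gröbner basis: {c^2 + 8/7a + 10/7c - 9/7, b - 1}.

Same reduced basis, so the two generating sets span the same ideal.

Yes, the ideals are equal.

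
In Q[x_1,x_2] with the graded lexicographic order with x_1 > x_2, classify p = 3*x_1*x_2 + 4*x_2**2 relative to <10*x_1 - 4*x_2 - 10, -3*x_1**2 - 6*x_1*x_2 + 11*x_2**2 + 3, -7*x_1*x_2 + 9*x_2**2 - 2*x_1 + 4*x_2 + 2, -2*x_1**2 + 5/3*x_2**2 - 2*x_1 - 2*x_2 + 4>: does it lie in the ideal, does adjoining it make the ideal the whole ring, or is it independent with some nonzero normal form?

3*x_1*x_2 + 4*x_2**2 lies in I (it reduces to 0).

First compute the reduced Gröbner basis of I by Buchberger's algorithm.
f_1 = 10*x_1 - 4*x_2 - 10, LT = x_1.
f_2 = -3*x_1**2 - 6*x_1*x_2 + 11*x_2**2 + 3, LT = x_1**2.
f_3 = -7*x_1*x_2 + 9*x_2**2 - 2*x_1 + 4*x_2 + 2, LT = x_1*x_2.
f_4 = -2*x_1**2 + 5/3*x_2**2 - 2*x_1 - 2*x_2 + 4, LT = x_1**2.

S(f_1,f_2): lcm = x_1**2. S = -12/5*x_1*x_2 + 11/3*x_2**2 - x_1 + 1.
  reduce S modulo (f_1, f_2, f_3, f_4):
  remainder 203/75*x_2**2 - 14/5*x_2 ≠ 0; add h_5 = 203/75*x_2**2 - 14/5*x_2 to the basis.

S(f_1,f_3): lcm = x_1*x_2. S = 31/35*x_2**2 - 2/7*x_1 - 3/7*x_2 + 2/7.
  reduce S modulo (f_1, f_2, f_3, f_4, h_5):
  remainder 379/1015*x_2 ≠ 0; add h_6 = 379/1015*x_2 to the basis.

The other S-polynomials (S(f_1,f_4), S(f_2,f_3), S(f_2,f_4), S(f_3,f_4), S(f_1,h_5), S(f_2,h_5), S(f_3,h_5), S(f_4,h_5), S(f_1,h_6), S(f_2,h_6), S(f_3,h_6), S(f_4,h_6), S(h_5,h_6)) all reduce to 0 modulo the current basis, so we have a Gröbner basis.
Inter-reduce: drop elements whose leading term is divisible by another's, tail-reduce, and make monic.
Reduced Gröbner basis: {x_1 - 1, x_2}.
Label its elements g_1 = x_1 - 1, g_2 = x_2.

Reduce p = 3*x_1*x_2 + 4*x_2**2 modulo G:
  leading term x_1*x_2: subtract (3*x_2)·g_1 from 3*x_1*x_2 + 4*x_2**2 → 4*x_2**2 + 3*x_2
  leading term x_2**2: subtract (4*x_2)·g_2 from 4*x_2**2 + 3*x_2 → 3*x_2
  leading term x_2: subtract (3)·g_2 from 3*x_2 → 0
  normal form = 0.
Since the normal form is 0, p ∈ I.

Ideal membership is decidable via reduction modulo a Gröbner basis.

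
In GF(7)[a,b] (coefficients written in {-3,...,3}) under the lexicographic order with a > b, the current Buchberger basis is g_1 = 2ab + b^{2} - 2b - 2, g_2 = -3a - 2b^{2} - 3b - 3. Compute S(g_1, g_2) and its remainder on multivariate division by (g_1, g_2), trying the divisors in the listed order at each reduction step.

S(g_1, g_2) = -3b^{3} + 3b^{2} - 2b - 1; remainder on division = -3b^{3} + 3b^{2} - 2b - 1.

lcm(LM(g_1), LM(g_2)) = ab.
S = (lcm/LT(g_1))·g_1 − (lcm/LT(g_2))·g_2 = -3b^{3} + 3b^{2} - 2b - 1.
Reduce S modulo (g_1, g_2) in that order:
  leading term b^{3}: no divisor's leading term divides it; move -3b^{3} to the remainder.
  leading term b^{2}: no divisor's leading term divides it; move 3b^{2} to the remainder.
  leading term b: no divisor's leading term divides it; move -2b to the remainder.
  leading term 1: no divisor's leading term divides it; move -1 to the remainder.
The remainder -3b^{3} + 3b^{2} - 2b - 1 is nonzero, so it would be added as the next basis element.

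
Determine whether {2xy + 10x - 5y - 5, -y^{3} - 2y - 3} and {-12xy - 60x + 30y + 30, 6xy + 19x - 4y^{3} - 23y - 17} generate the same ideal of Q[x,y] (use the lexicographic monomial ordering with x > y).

No, the ideals differ.

Equality of ideals is decidable: compute both reduced Gröbner bases (unique for the ordering) and check whether they agree.
Buchberger on the first generating set:
f_1 = 2xy + 10x - 5y - 5, LT = xy.
f_2 = -y^{3} - 2y - 3, LT = y^{3}.

S(f_1,f_2): lcm = xy^{3}. S = 5xy^{2} - 2xy - 3x - \tfrac{5}{2}y^{3} - \tfrac{5}{2}y^{2}.
  leading term xy^{2}: subtract (\tfrac{5}{2}y)·f_1 from 5xy^{2} - 2xy - 3x - \tfrac{5}{2}y^{3} - \tfrac{5}{2}y^{2} → -27xy - 3x - \tfrac{5}{2}y^{3} + 10y^{2} + \tfrac{25}{2}y
  leading term xy: subtract (-\tfrac{27}{2})·f_1 from -27xy - 3x - \tfrac{5}{2}y^{3} + 10y^{2} + \tfrac{25}{2}y → 132x - \tfrac{5}{2}y^{3} + 10y^{2} - 55y - \tfrac{135}{2}
  leading term x: no divisor's leading term divides it; move 132x to the remainder.
  leading term y^{3}: subtract (\tfrac{5}{2})·f_2 from -\tfrac{5}{2}y^{3} + 10y^{2} - 55y - \tfrac{135}{2} → 10y^{2} - 50y - 60
  leading term y^{2}: no divisor's leading term divides it; move 10y^{2} to the remainder.
  leading term y: no divisor's leading term divides it; move -50y to the remainder.
  leading term 1: no divisor's leading term divides it; move -60 to the remainder.
  remainder 132x + 10y^{2} - 50y - 60 ≠ 0; add g_3 = 132x + 10y^{2} - 50y - 60 to the basis.

The other S-polynomials (S(f_1,g_3), S(f_2,g_3)) all reduce to 0 modulo the current basis, so we have a Gröbner basis.
Inter-reduce: drop elements whose leading term is divisible by another's, tail-reduce, and make monic.
Reduced Gröbner basis: {x + \tfrac{5}{66}y^{2} - \tfrac{25}{66}y - \tfrac{5}{11}, y^{3} + 2y + 3}.

Buchberger on the second generating set:
h_1 = -12xy - 60x + 30y + 30, LT = xy.
h_2 = 6xy + 19x - 4y^{3} - 23y - 17, LT = xy.

S(h_1,h_2): lcm = xy. S = \tfrac{11}{6}x + \tfrac{2}{3}y^{3} + \tfrac{4}{3}y + \tfrac{1}{3}.
  leading term x: no divisor's leading term divides it; move \tfrac{11}{6}x to the remainder.
  leading term y^{3}: no divisor's leading term divides it; move \tfrac{2}{3}y^{3} to the remainder.
  leading term y: no divisor's leading term divides it; move \tfrac{4}{3}y to the remainder.
  leading term 1: no divisor's leading term divides it; move \tfrac{1}{3} to the remainder.
  remainder \tfrac{11}{6}x + \tfrac{2}{3}y^{3} + \tfrac{4}{3}y + \tfrac{1}{3} ≠ 0; add k_3 = \tfrac{11}{6}x + \tfrac{2}{3}y^{3} + \tfrac{4}{3}y + \tfrac{1}{3} to the basis.

S(h_1,k_3): lcm = xy. S = 5x - \tfrac{4}{11}y^{4} - \tfrac{8}{11}y^{2} - \tfrac{59}{22}y - \tfrac{5}{2}.
  leading term x: subtract (\tfrac{30}{11})·k_3 from 5x - \tfrac{4}{11}y^{4} - \tfrac{8}{11}y^{2} - \tfrac{59}{22}y - \tfrac{5}{2} → -\tfrac{4}{11}y^{4} - \tfrac{20}{11}y^{3} - \tfrac{8}{11}y^{2} - \tfrac{139}{22}y - \tfrac{75}{22}
  leading term y^{4}: no divisor's leading term divides it; move -\tfrac{4}{11}y^{4} to the remainder.
  leading term y^{3}: no divisor's leading term divides it; move -\tfrac{20}{11}y^{3} to the remainder.
  leading term y^{2}: no divisor's leading term divides it; move -\tfrac{8}{11}y^{2} to the remainder.
  leading term y: no divisor's leading term divides it; move -\tfrac{139}{22}y to the remainder.
  leading term 1: no divisor's leading term divides it; move -\tfrac{75}{22} to the remainder.
  remainder -\tfrac{4}{11}y^{4} - \tfrac{20}{11}y^{3} - \tfrac{8}{11}y^{2} - \tfrac{139}{22}y - \tfrac{75}{22} ≠ 0; add k_4 = -\tfrac{4}{11}y^{4} - \tfrac{20}{11}y^{3} - \tfrac{8}{11}y^{2} - \tfrac{139}{22}y - \tfrac{75}{22} to the basis.

The other S-polynomials (S(h_2,k_3), S(h_1,k_4), S(h_2,k_4), S(k_3,k_4)) all reduce to 0 modulo the current basis, so we have a Gröbner basis.
Inter-reduce: drop elements whose leading term is divisible by another's, tail-reduce, and make monic.
Reduced Gröbner basis: {x + \tfrac{4}{11}y^{3} + \tfrac{8}{11}y + \tfrac{2}{11}, y^{4} + 5y^{3} + 2y^{2} + \tfrac{139}{8}y + \tfrac{75}{8}}.

The bases are distinct; the ideals are different.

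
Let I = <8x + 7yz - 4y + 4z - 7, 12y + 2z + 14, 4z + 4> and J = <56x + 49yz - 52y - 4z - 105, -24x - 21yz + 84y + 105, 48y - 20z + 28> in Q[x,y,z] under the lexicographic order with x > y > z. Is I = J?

Since reduced Gröbner bases are canonical representatives of ideals under a given ordering, it suffices to compute and compare them.
Buchberger on the first generating set:
f_1 = 8x + 7yz - 4y + 4z - 7, LT = x.
f_2 = 12y + 2z + 14, LT = y.
f_3 = 4z + 4, LT = z.

The S-polynomials (S(f_1,f_2), S(f_1,f_3), S(f_2,f_3)) all reduce to 0 modulo the current basis, so we have a Gröbner basis.
Inter-reduce: drop elements whose leading term is divisible by another's, tail-reduce, and make monic.
Reduced Gröbner basis: {x, y + 1, z + 1}.

Buchberger on the second generating set:
h_1 = 56x + 49yz - 52y - 4z - 105, LT = x.
h_2 = -24x - 21yz + 84y + 105, LT = x.
h_3 = 48y - 20z + 28, LT = y.

S(h_1,h_2): lcm = x. S = 18/7y - 1/14z + 5/2.
  reduce S modulo (h_1, h_2, h_3):
  remainder z + 1 ≠ 0; add k_4 = z + 1 to the basis.

The other S-polynomials (S(h_1,h_3), S(h_2,h_3), S(h_1,k_4), S(h_2,k_4), S(h_3,k_4)) all reduce to 0 modulo the current basis, so we have a Gröbner basis.
Inter-reduce: drop elements whose leading term is divisible by another's, tail-reduce, and make monic.
Reduced Gröbner basis: {x, y + 1, z + 1}.

These coincide, so the ideals are equal.

Yes, the ideals are equal.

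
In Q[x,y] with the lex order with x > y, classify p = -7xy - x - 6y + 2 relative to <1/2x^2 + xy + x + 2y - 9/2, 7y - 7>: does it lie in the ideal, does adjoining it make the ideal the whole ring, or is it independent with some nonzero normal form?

First compute the reduced Gröbner basis of I by Buchberger's algorithm.
f_1 = 1/2x^2 + xy + x + 2y - 9/2, LT = x^2.
f_2 = 7y - 7, LT = y.

The S-polynomials (S(f_1,f_2)) all reduce to 0 modulo the current basis, so we have a Gröbner basis.
Inter-reduce: drop elements whose leading term is divisible by another's, tail-reduce, and make monic.
Reduced Gröbner basis: {x^2 + 4x - 5, y - 1}.
Label its elements g_1 = x^2 + 4x - 5, g_2 = y - 1.

Reduce p = -7xy - x - 6y + 2 modulo G:
  leading term xy: subtract (-7x)·g_2 from -7xy - x - 6y + 2 → -8x - 6y + 2
  leading term x: no divisor's leading term divides it; move -8x to the remainder.
  leading term y: subtract (-6)·g_2 from -6y + 2 → -4
  leading term 1: no divisor's leading term divides it; move -4 to the remainder.
  normal form = -8x - 4.
The normal form is nonzero, so p ∉ I. Since p minus its normal form lies in I, I + (p) = I + (r) where r = -8x - 4; decide whether this ideal is the whole ring.
Run Buchberger on G together with r (pairs among the g_i already reduce to 0 since G is a Gröbner basis):
g_1 = x^2 + 4x - 5, LT = x^2.
g_2 = y - 1, LT = y.
r = -8x - 4, LT = x.

S(g_1,r): lcm = x^2. S = 7/2x - 5.
  leading term x: subtract (-7/16)·r from 7/2x - 5 → -27/4
  leading term 1: no divisor's leading term divides it; move -27/4 to the remainder.
  remainder -27/4 ≠ 0; add m_4 = -27/4 to the basis.

The other S-polynomials (S(g_1,g_2), S(g_2,r), S(g_1,m_4), S(g_2,m_4), S(r,m_4)) all reduce to 0 modulo the current basis, so we have a Gröbner basis.
Inter-reduce: drop elements whose leading term is divisible by another's, tail-reduce, and make monic.
Reduced Gröbner basis: {1}.
The reduced Gröbner basis of I + (p) is {1}: the ideal is the whole ring, so the enlarged system has no common solution — adjoining p is inconsistent.

Adjoining -7xy - x - 6y + 2 makes the ideal the whole ring: the system is inconsistent.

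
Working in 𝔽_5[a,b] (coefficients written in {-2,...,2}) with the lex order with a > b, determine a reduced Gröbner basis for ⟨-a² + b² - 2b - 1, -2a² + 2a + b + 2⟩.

G = {a - b² + 2, b⁴ + 2b}

f_1 = -a² + b² - 2b - 1, LT = a².
f_2 = -2a² + 2a + b + 2, LT = a².

S(f_1,f_2): lcm = a². S = a - b² + 2.
  leading term a: no divisor's leading term divides it; move a to the remainder.
  leading term b²: no divisor's leading term divides it; move -b² to the remainder.
  leading term 1: no divisor's leading term divides it; move 2 to the remainder.
  remainder a - b² + 2 ≠ 0; add g_3 = a - b² + 2 to the basis.

S(f_1,g_3): lcm = a². S = ab² - 2a - b² + 2b + 1.
  leading term ab²: subtract (b²)·g_3 from ab² - 2a - b² + 2b + 1 → -2a + b⁴ + 2b² + 2b + 1
  leading term a: subtract (-2)·g_3 from -2a + b⁴ + 2b² + 2b + 1 → b⁴ + 2b
  leading term b⁴: no divisor's leading term divides it; move b⁴ to the remainder.
  leading term b: no divisor's leading term divides it; move 2b to the remainder.
  remainder b⁴ + 2b ≠ 0; add g_4 = b⁴ + 2b to the basis.

The other S-polynomials (S(f_2,g_3), S(f_1,g_4), S(f_2,g_4), S(g_3,g_4)) all reduce to 0 modulo the current basis, so we have a Gröbner basis.
Inter-reduce: drop elements whose leading term is divisible by another's, tail-reduce, and make monic.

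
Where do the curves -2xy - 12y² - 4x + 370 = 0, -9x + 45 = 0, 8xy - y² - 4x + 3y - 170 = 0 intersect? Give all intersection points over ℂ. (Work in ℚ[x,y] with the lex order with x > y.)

Compute a lex Gröbner basis by Buchberger's algorithm.
f_1 = -2xy - 4x - 12y² + 370, LT = xy.
f_2 = -9x + 45, LT = x.
f_3 = 8xy - 4x - y² + 3y - 170, LT = xy.

S(f_1,f_2): lcm = xy. S = 2x + 6y² + 5y - 185.
  reduce S modulo (f_1, f_2, f_3):
  remainder 6y² + 5y - 175 ≠ 0; add h_4 = 6y² + 5y - 175 to the basis.

S(f_1,f_3): lcm = xy. S = 5/2x + 49/8y² - ⅜y - 655/4.
  reduce S modulo (f_1, f_2, f_3, h_4):
  remainder -263/48y + 1315/48 ≠ 0; add h_5 = -263/48y + 1315/48 to the basis.

The other S-polynomials (S(f_2,f_3), S(f_1,h_4), S(f_2,h_4), S(f_3,h_4), S(f_1,h_5), S(f_2,h_5), S(f_3,h_5), S(h_4,h_5)) all reduce to 0 modulo the current basis, so we have a Gröbner basis.
Inter-reduce: drop elements whose leading term is divisible by another's, tail-reduce, and make monic.
Reduced Gröbner basis: {x - 5, y - 5}.

Since the basis is lex-ordered, y - 5 is univariate in y. Its roots are {5}. Back-substituting each root into the other basis elements fixes the other coordinates.
  y = 5: the earlier basis element becomes x - 5 = 0, giving x = 5 — point (5, 5).

{(5, 5)}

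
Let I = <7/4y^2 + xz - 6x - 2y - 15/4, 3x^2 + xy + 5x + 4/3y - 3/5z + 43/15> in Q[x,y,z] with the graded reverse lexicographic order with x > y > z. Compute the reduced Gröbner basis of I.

f_1 = 7/4y^2 + xz - 6x - 2y - 15/4, LT = y^2.
f_2 = 3x^2 + xy + 5x + 4/3y - 3/5z + 43/15, LT = x^2.

The S-polynomials (S(f_1,f_2)) all reduce to 0 modulo the current basis, so we have a Gröbner basis.

G = {x^2 + 1/3xy + 5/3x + 4/9y - 1/5z + 43/45, y^2 + 4/7xz - 24/7x - 8/7y - 15/7}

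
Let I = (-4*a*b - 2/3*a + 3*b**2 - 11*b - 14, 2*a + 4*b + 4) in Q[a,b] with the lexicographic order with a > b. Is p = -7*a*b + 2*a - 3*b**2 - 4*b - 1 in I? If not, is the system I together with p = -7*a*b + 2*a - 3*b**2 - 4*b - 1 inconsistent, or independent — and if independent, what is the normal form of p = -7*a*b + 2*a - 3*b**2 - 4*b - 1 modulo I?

-7*a*b + 2*a - 3*b**2 - 4*b - 1 is independent of I; its normal form modulo I is 23/3*b + 23/3.

First compute the reduced Gröbner basis of I by Buchberger's algorithm.
f_1 = -4*a*b - 2/3*a + 3*b**2 - 11*b - 14, LT = a*b.
f_2 = 2*a + 4*b + 4, LT = a.

S(f_1,f_2): lcm = a*b. S = 1/6*a - 11/4*b**2 + 3/4*b + 7/2.
  leading term a: subtract (1/12)·f_2 from 1/6*a - 11/4*b**2 + 3/4*b + 7/2 → -11/4*b**2 + 5/12*b + 19/6
  leading term b**2: no divisor's leading term divides it; move -11/4*b**2 to the remainder.
  leading term b: no divisor's leading term divides it; move 5/12*b to the remainder.
  leading term 1: no divisor's leading term divides it; move 19/6 to the remainder.
  remainder -11/4*b**2 + 5/12*b + 19/6 ≠ 0; add h_3 = -11/4*b**2 + 5/12*b + 19/6 to the basis.

S(f_1,h_3): lcm = a*b**2. S = 7/22*a*b + 38/33*a - 3/4*b**3 + 11/4*b**2 + 7/2*b.
  leading term a*b: subtract (-7/88)·f_1 from 7/22*a*b + 38/33*a - 3/4*b**3 + 11/4*b**2 + 7/2*b → 145/132*a - 3/4*b**3 + 263/88*b**2 + 21/8*b - 49/44
  leading term a: subtract (145/264)·f_2 from 145/132*a - 3/4*b**3 + 263/88*b**2 + 21/8*b - 49/44 → -3/4*b**3 + 263/88*b**2 + 113/264*b - 437/132
  leading term b**3: subtract (3/11*b)·h_3 from -3/4*b**3 + 263/88*b**2 + 113/264*b - 437/132 → 23/8*b**2 - 115/264*b - 437/132
  leading term b**2: subtract (-23/22)·h_3 from 23/8*b**2 - 115/264*b - 437/132 → 0
  remainder 0.

S(f_2,h_3): leading monomials are coprime, so the S-polynomial reduces to 0 (Buchberger's first criterion).
Every S-polynomial of the final basis reduces to 0, so we have a Gröbner basis.
Inter-reduce: drop elements whose leading term is divisible by another's, tail-reduce, and make monic.
Reduced Gröbner basis: {a + 2*b + 2, b**2 - 5/33*b - 38/33}.
Label its elements g_1 = a + 2*b + 2, g_2 = b**2 - 5/33*b - 38/33.

Reduce p = -7*a*b + 2*a - 3*b**2 - 4*b - 1 modulo G:
  leading term a*b: subtract (-7*b)·g_1 from -7*a*b + 2*a - 3*b**2 - 4*b - 1 → 2*a + 11*b**2 + 10*b - 1
  leading term a: subtract (2)·g_1 from 2*a + 11*b**2 + 10*b - 1 → 11*b**2 + 6*b - 5
  leading term b**2: subtract (11)·g_2 from 11*b**2 + 6*b - 5 → 23/3*b + 23/3
  leading term b: no divisor's leading term divides it; move 23/3*b to the remainder.
  leading term 1: no divisor's leading term divides it; move 23/3 to the remainder.
  normal form = 23/3*b + 23/3.
The normal form is nonzero, so p ∉ I. Since p minus its normal form lies in I, I + (p) = I + (r) where r = 23/3*b + 23/3; decide whether this ideal is the whole ring.
Run Buchberger on G together with r (pairs among the g_i already reduce to 0 since G is a Gröbner basis):
g_1 = a + 2*b + 2, LT = a.
g_2 = b**2 - 5/33*b - 38/33, LT = b**2.
r = 23/3*b + 23/3, LT = b.

S(g_1,g_2): leading monomials are coprime, so the S-polynomial reduces to 0 (Buchberger's first criterion).
S(g_1,r): leading monomials are coprime, so the S-polynomial reduces to 0 (Buchberger's first criterion).
S(g_2,r): lcm = b**2. S = -38/33*b - 38/33.
  leading term b: subtract (-38/253)·r from -38/33*b - 38/33 → 0
  remainder 0.

Every S-polynomial of the final basis reduces to 0, so we have a Gröbner basis.
Inter-reduce: drop elements whose leading term is divisible by another's, tail-reduce, and make monic.
Reduced Gröbner basis: {a, b + 1}.
The reduced Gröbner basis of I + (p) is {a, b + 1} ≠ {1}, a proper ideal, so the enlarged system stays consistent: p is independent of I, with normal form 23/3*b + 23/3.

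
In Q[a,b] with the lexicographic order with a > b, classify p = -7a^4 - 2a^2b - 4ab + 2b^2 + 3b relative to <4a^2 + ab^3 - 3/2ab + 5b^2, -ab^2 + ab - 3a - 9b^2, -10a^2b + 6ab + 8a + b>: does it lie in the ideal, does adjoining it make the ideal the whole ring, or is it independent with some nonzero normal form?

-7a^4 - 2a^2b - 4ab + 2b^2 + 3b lies in I (it reduces to 0).

First compute the reduced Gröbner basis of I by Buchberger's algorithm.
f_1 = 4a^2 + ab^3 - 3/2ab + 5b^2, LT = a^2.
f_2 = -ab^2 + ab - 3a - 9b^2, LT = ab^2.
f_3 = -10a^2b + 6ab + 8a + b, LT = a^2b.

S(f_1,f_2): lcm = a^2b^2. S = a^2b - 3a^2 + 1/4ab^5 - 3/8ab^3 - 9ab^2 + 5/4b^4.
  reduce S modulo (f_1, f_2, f_3):
  remainder -9ab + 27a - 9/4b^5 + 5/4b^4 + 17/8b^3 + 339/4b^2 ≠ 0; add h_4 = -9ab + 27a - 9/4b^5 + 5/4b^4 + 17/8b^3 + 339/4b^2 to the basis.

S(f_1,f_3): lcm = a^2b. S = 1/4ab^4 - 3/8ab^2 + 3/5ab + 4/5a + 5/4b^3 + 1/10b.
  reduce S modulo (f_1, f_2, f_3, h_4):
  remainder 7/20a + 41/160b^5 - 689/288b^4 - 3577/2880b^3 - 853/480b^2 + 1/10b ≠ 0; add h_5 = 7/20a + 41/160b^5 - 689/288b^4 - 3577/2880b^3 - 853/480b^2 + 1/10b to the basis.

S(f_2,f_3): lcm = a^2b^2. S = -a^2b + 3a^2 + 48/5ab^2 + 4/5ab + 1/10b^2.
  reduce S modulo (f_1, f_2, f_3, h_4, h_5):
  remainder -4647/448b^5 + 93497/1344b^4 + 17243/384b^3 + 188373/2240b^2 - 411/140b ≠ 0; add h_6 = -4647/448b^5 + 93497/1344b^4 + 17243/384b^3 + 188373/2240b^2 - 411/140b to the basis.

S(f_2,h_4): lcm = ab^2. S = 2ab + 3a - 1/4b^6 + 5/36b^5 + 17/72b^4 + 113/12b^3 + 9b^2.
  reduce S modulo (f_1, f_2, f_3, h_4, h_5, h_6):
  remainder 7416864/2399401b^4 + 88289992/35991015b^3 + 131671736/35991015b^2 - 311416/2399401b ≠ 0; add h_7 = 7416864/2399401b^4 + 88289992/35991015b^3 + 131671736/35991015b^2 - 311416/2399401b to the basis.

S(f_1,h_5): lcm = a^2. S = -41/56ab^5 + 3445/504ab^4 + 547/144ab^3 + 853/168ab^2 - 37/56ab + 5/4b^2.
  reduce S modulo (f_1, f_2, f_3, h_4, h_5, h_6, h_7):
  remainder 15933773/386295b^3 + 16455577/220740b^2 - 723551/257530b ≠ 0; add h_8 = 15933773/386295b^3 + 16455577/220740b^2 - 723551/257530b to the basis.

S(f_2,h_5): lcm = ab^2. S = -ab + 3a - 41/56b^7 + 3445/504b^6 + 511/144b^5 + 853/168b^4 - 2/7b^3 + 9b^2.
  reduce S modulo (f_1, f_2, f_3, h_4, h_5, h_6, h_7, h_8):
  remainder -3404447684047/22213272939300b^2 + 65348184109/3702212156550b ≠ 0; add h_9 = -3404447684047/22213272939300b^2 + 65348184109/3702212156550b to the basis.

S(f_3,h_5): lcm = a^2b. S = -41/56ab^6 + 3445/504ab^5 + 511/144ab^4 + 853/168ab^3 - 2/7ab^2 - 3/5ab - 4/5a - 1/10b.
  reduce S modulo (f_1, f_2, f_3, h_4, h_5, h_6, h_7, h_8, h_9):
  remainder -23410927065321/2324988662276b ≠ 0; add h_10 = -23410927065321/2324988662276b to the basis.

The other S-polynomials (S(f_1,h_4), S(f_3,h_4), S(h_4,h_5), S(f_1,h_6), S(f_2,h_6), S(f_3,h_6), S(h_4,h_6), S(h_5,h_6), S(f_1,h_7), S(f_2,h_7), S(f_3,h_7), S(h_4,h_7), S(h_5,h_7), S(h_6,h_7), S(f_1,h_8), S(f_2,h_8), S(f_3,h_8), S(h_4,h_8), S(h_5,h_8), S(h_6,h_8), S(h_7,h_8), S(f_1,h_9), S(f_2,h_9), S(f_3,h_9), S(h_4,h_9), S(h_5,h_9), S(h_6,h_9), S(h_7,h_9), S(h_8,h_9), S(f_1,h_10), S(f_2,h_10), S(f_3,h_10), S(h_4,h_10), S(h_5,h_10), S(h_6,h_10), S(h_7,h_10), S(h_8,h_10), S(h_9,h_10)) all reduce to 0 modulo the current basis, so we have a Gröbner basis.
Inter-reduce: drop elements whose leading term is divisible by another's, tail-reduce, and make monic.
Reduced Gröbner basis: {a, b}.
Label its elements g_1 = a, g_2 = b.

Reduce p = -7a^4 - 2a^2b - 4ab + 2b^2 + 3b modulo G:
  leading term a^4: subtract (-7a^3)·g_1 from -7a^4 - 2a^2b - 4ab + 2b^2 + 3b → -2a^2b - 4ab + 2b^2 + 3b
  leading term a^2b: subtract (-2ab)·g_1 from -2a^2b - 4ab + 2b^2 + 3b → -4ab + 2b^2 + 3b
  leading term ab: subtract (-4b)·g_1 from -4ab + 2b^2 + 3b → 2b^2 + 3b
  leading term b^2: subtract (2b)·g_2 from 2b^2 + 3b → 3b
  leading term b: subtract (3)·g_2 from 3b → 0
  normal form = 0.
Since the normal form is 0, p ∈ I.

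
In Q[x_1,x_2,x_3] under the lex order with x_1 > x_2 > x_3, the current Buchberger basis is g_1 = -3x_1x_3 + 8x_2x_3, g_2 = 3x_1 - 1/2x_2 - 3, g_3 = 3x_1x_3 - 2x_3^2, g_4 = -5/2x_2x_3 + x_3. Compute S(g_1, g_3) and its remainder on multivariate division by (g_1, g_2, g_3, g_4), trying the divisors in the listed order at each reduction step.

S(g_1, g_3) = -8/3x_2x_3 + 2/3x_3^2; remainder on division = 2/3x_3^2 - 16/15x_3.

lcm(LM(g_1), LM(g_3)) = x_1x_3.
S = (lcm/LT(g_1))·g_1 − (lcm/LT(g_3))·g_3 = -8/3x_2x_3 + 2/3x_3^2.
Reduce S modulo (g_1, g_2, g_3, g_4) in that order:
  leading term x_2x_3: subtract (16/15)·g_4 from -8/3x_2x_3 + 2/3x_3^2 → 2/3x_3^2 - 16/15x_3
  leading term x_3^2: no divisor's leading term divides it; move 2/3x_3^2 to the remainder.
  leading term x_3: no divisor's leading term divides it; move -16/15x_3 to the remainder.
The remainder 2/3x_3^2 - 16/15x_3 is nonzero, so it would be added as the next basis element.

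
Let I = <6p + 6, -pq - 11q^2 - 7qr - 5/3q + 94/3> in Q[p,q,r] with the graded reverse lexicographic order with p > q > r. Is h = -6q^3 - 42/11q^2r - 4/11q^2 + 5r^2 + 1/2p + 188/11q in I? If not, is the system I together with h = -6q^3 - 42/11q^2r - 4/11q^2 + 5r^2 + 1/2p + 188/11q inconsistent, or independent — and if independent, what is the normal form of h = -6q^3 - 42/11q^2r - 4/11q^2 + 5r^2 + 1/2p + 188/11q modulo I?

-6q^3 - 42/11q^2r - 4/11q^2 + 5r^2 + 1/2p + 188/11q is independent of I; its normal form modulo I is 5r^2 - 1/2.

First compute the reduced Gröbner basis of I by Buchberger's algorithm.
f_1 = 6p + 6, LT = p.
f_2 = -pq - 11q^2 - 7qr - 5/3q + 94/3, LT = pq.

S(f_1,f_2): lcm = pq. S = -11q^2 - 7qr - 2/3q + 94/3.
  leading term q^2: no divisor's leading term divides it; move -11q^2 to the remainder.
  leading term qr: no divisor's leading term divides it; move -7qr to the remainder.
  leading term q: no divisor's leading term divides it; move -2/3q to the remainder.
  leading term 1: no divisor's leading term divides it; move 94/3 to the remainder.
  remainder -11q^2 - 7qr - 2/3q + 94/3 ≠ 0; add k_3 = -11q^2 - 7qr - 2/3q + 94/3 to the basis.

The other S-polynomials (S(f_1,k_3), S(f_2,k_3)) all reduce to 0 modulo the current basis, so we have a Gröbner basis.
Inter-reduce: drop elements whose leading term is divisible by another's, tail-reduce, and make monic.
Reduced Gröbner basis: {q^2 + 7/11qr + 2/33q - 94/33, p + 1}.
Label its elements g_1 = q^2 + 7/11qr + 2/33q - 94/33, g_2 = p + 1.

Reduce h = -6q^3 - 42/11q^2r - 4/11q^2 + 5r^2 + 1/2p + 188/11q modulo G:
  leading term q^3: subtract (-6q)·g_1 from -6q^3 - 42/11q^2r - 4/11q^2 + 5r^2 + 1/2p + 188/11q → 5r^2 + 1/2p
  leading term r^2: no divisor's leading term divides it; move 5r^2 to the remainder.
  leading term p: subtract (1/2)·g_2 from 1/2p → -1/2
  leading term 1: no divisor's leading term divides it; move -1/2 to the remainder.
  normal form = 5r^2 - 1/2.
The normal form is nonzero, so h ∉ I. Since h minus its normal form lies in I, I + (h) = I + (n) where n = 5r^2 - 1/2; decide whether this ideal is the whole ring.
Run Buchberger on G together with n (pairs among the g_i already reduce to 0 since G is a Gröbner basis):
g_1 = q^2 + 7/11qr + 2/33q - 94/33, LT = q^2.
g_2 = p + 1, LT = p.
n = 5r^2 - 1/2, LT = r^2.

The S-polynomials (S(g_1,g_2), S(g_1,n), S(g_2,n)) all reduce to 0 modulo the current basis, so we have a Gröbner basis.
Inter-reduce: drop elements whose leading term is divisible by another's, tail-reduce, and make monic.
Reduced Gröbner basis: {q^2 + 7/11qr + 2/33q - 94/33, r^2 - 1/10, p + 1}.
The reduced Gröbner basis of I + (h) is {q^2 + 7/11qr + 2/33q - 94/33, r^2 - 1/10, p + 1} ≠ {1}, a proper ideal, so the enlarged system stays consistent: h is independent of I, with normal form 5r^2 - 1/2.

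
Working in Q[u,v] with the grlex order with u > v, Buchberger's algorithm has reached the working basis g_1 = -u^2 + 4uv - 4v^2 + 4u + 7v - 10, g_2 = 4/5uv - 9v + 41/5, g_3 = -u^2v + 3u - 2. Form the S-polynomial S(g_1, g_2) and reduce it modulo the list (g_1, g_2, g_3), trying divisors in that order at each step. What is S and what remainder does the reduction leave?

S(g_1, g_2) = -4uv^2 + 4v^3 + 29/4uv - 7v^2 - 41/4u + 10v; remainder on division = 4v^3 - 52v^2 - 41/4u + 2121/16v - 1189/16.

lcm(LM(g_1), LM(g_2)) = u^2v.
S = (lcm/LT(g_1))·g_1 − (lcm/LT(g_2))·g_2 = -4uv^2 + 4v^3 + 29/4uv - 7v^2 - 41/4u + 10v.
Reduce S modulo (g_1, g_2, g_3) in that order:
  leading term uv^2: subtract (-5v)·g_2 from -4uv^2 + 4v^3 + 29/4uv - 7v^2 - 41/4u + 10v → 4v^3 + 29/4uv - 52v^2 - 41/4u + 51v
  leading term v^3: no divisor's leading term divides it; move 4v^3 to the remainder.
  leading term uv: subtract (145/16)·g_2 from 29/4uv - 52v^2 - 41/4u + 51v → -52v^2 - 41/4u + 2121/16v - 1189/16
  leading term v^2: no divisor's leading term divides it; move -52v^2 to the remainder.
  leading term u: no divisor's leading term divides it; move -41/4u to the remainder.
  leading term v: no divisor's leading term divides it; move 2121/16v to the remainder.
  leading term 1: no divisor's leading term divides it; move -1189/16 to the remainder.
The remainder 4v^3 - 52v^2 - 41/4u + 2121/16v - 1189/16 is nonzero, so it would be added as the next basis element.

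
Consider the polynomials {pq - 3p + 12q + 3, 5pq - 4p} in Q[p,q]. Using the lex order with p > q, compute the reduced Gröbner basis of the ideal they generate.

G = {p - 60/11q - 15/11, q^2 - 11/20q - 1/5}

f_1 = pq - 3p + 12q + 3, LT = pq.
f_2 = 5pq - 4p, LT = pq.

S(f_1,f_2): lcm = pq. S = -11/5p + 12q + 3.
  leading term p: no divisor's leading term divides it; move -11/5p to the remainder.
  leading term q: no divisor's leading term divides it; move 12q to the remainder.
  leading term 1: no divisor's leading term divides it; move 3 to the remainder.
  remainder -11/5p + 12q + 3 ≠ 0; add g_3 = -11/5p + 12q + 3 to the basis.

S(f_1,g_3): lcm = pq. S = -3p + 60/11q^2 + 147/11q + 3.
  leading term p: subtract (15/11)·g_3 from -3p + 60/11q^2 + 147/11q + 3 → 60/11q^2 - 3q - 12/11
  leading term q^2: no divisor's leading term divides it; move 60/11q^2 to the remainder.
  leading term q: no divisor's leading term divides it; move -3q to the remainder.
  leading term 1: no divisor's leading term divides it; move -12/11 to the remainder.
  remainder 60/11q^2 - 3q - 12/11 ≠ 0; add g_4 = 60/11q^2 - 3q - 12/11 to the basis.

The other S-polynomials (S(f_2,g_3), S(f_1,g_4), S(f_2,g_4), S(g_3,g_4)) all reduce to 0 modulo the current basis, so we have a Gröbner basis.
Inter-reduce: drop elements whose leading term is divisible by another's, tail-reduce, and make monic.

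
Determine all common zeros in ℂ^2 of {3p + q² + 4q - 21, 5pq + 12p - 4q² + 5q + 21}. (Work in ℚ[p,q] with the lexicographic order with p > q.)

{(0, 3), (-13*sqrt(1381)/50 - 67/50, -59/10 - sqrt(1381)/10), (-67/50 + 13*sqrt(1381)/50, -59/10 + sqrt(1381)/10)}

Compute a lex Gröbner basis by Buchberger's algorithm.
f_1 = 3p + q² + 4q - 21, LT = p.
f_2 = 5pq + 12p - 4q² + 5q + 21, LT = pq.

S(f_1,f_2): lcm = pq. S = -12/5p + ⅓q³ + 32/15q² - 8q - 21/5.
  leading term p: subtract (-⅘)·f_1 from -12/5p + ⅓q³ + 32/15q² - 8q - 21/5 → ⅓q³ + 44/15q² - 24/5q - 21
  leading term q³: no divisor's leading term divides it; move ⅓q³ to the remainder.
  leading term q²: no divisor's leading term divides it; move 44/15q² to the remainder.
  leading term q: no divisor's leading term divides it; move -24/5q to the remainder.
  leading term 1: no divisor's leading term divides it; move -21 to the remainder.
  remainder ⅓q³ + 44/15q² - 24/5q - 21 ≠ 0; add h_3 = ⅓q³ + 44/15q² - 24/5q - 21 to the basis.

The other S-polynomials (S(f_1,h_3), S(f_2,h_3)) all reduce to 0 modulo the current basis, so we have a Gröbner basis.
Inter-reduce: drop elements whose leading term is divisible by another's, tail-reduce, and make monic.
Reduced Gröbner basis: {p + ⅓q² + 4/3q - 7, q³ + 44/5q² - 72/5q - 63}.

From the last basis element, q³ + 44/5q² - 72/5q - 63 = 0, so q takes values in {3, -59/10 - sqrt(1381)/10, -59/10 + sqrt(1381)/10}. Each choice, substituted upward through the basis, yields the corresponding point(s) of the solution set.
  q = 3: the earlier basis element becomes p = 0, giving p = 0 — point (0, 3).
  q = -59/10 - sqrt(1381)/10: the earlier basis element becomes p + 67/50 + 13*sqrt(1381)/50 = 0, giving p = -13*sqrt(1381)/50 - 67/50 — point (-13*sqrt(1381)/50 - 67/50, -59/10 - sqrt(1381)/10).
  q = -59/10 + sqrt(1381)/10: the earlier basis element becomes p - 13*sqrt(1381)/50 + 67/50 = 0, giving p = -67/50 + 13*sqrt(1381)/50 — point (-67/50 + 13*sqrt(1381)/50, -59/10 + sqrt(1381)/10).
Each listed point satisfies every original equation (direct substitution).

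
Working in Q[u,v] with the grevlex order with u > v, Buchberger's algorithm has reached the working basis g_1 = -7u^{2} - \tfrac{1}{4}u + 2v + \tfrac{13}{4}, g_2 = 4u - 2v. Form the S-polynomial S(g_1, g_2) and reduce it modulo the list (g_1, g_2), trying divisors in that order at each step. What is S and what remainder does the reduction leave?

S(g_1, g_2) = \tfrac{1}{2}uv + \tfrac{1}{28}u - \tfrac{2}{7}v - \tfrac{13}{28}; remainder on division = \tfrac{1}{4}v^{2} - \tfrac{15}{56}v - \tfrac{13}{28}.

lcm(LM(g_1), LM(g_2)) = u^{2}.
S = (lcm/LT(g_1))·g_1 − (lcm/LT(g_2))·g_2 = \tfrac{1}{2}uv + \tfrac{1}{28}u - \tfrac{2}{7}v - \tfrac{13}{28}.
Reduce S modulo (g_1, g_2) in that order:
  leading term uv: subtract (\tfrac{1}{8}v)·g_2 from \tfrac{1}{2}uv + \tfrac{1}{28}u - \tfrac{2}{7}v - \tfrac{13}{28} → \tfrac{1}{4}v^{2} + \tfrac{1}{28}u - \tfrac{2}{7}v - \tfrac{13}{28}
  leading term v^{2}: no divisor's leading term divides it; move \tfrac{1}{4}v^{2} to the remainder.
  leading term u: subtract (\tfrac{1}{112})·g_2 from \tfrac{1}{28}u - \tfrac{2}{7}v - \tfrac{13}{28} → -\tfrac{15}{56}v - \tfrac{13}{28}
  leading term v: no divisor's leading term divides it; move -\tfrac{15}{56}v to the remainder.
  leading term 1: no divisor's leading term divides it; move -\tfrac{13}{28} to the remainder.
The remainder \tfrac{1}{4}v^{2} - \tfrac{15}{56}v - \tfrac{13}{28} is nonzero, so it would be added as the next basis element.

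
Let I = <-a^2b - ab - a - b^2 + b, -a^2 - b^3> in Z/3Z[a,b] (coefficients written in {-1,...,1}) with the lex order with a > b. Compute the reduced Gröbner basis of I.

G = {a - b^7 + b^6 + b^5 - b^4 + b^2 - b, b^8 + b^6 - b^3 + b^2}

f_1 = -a^2b - ab - a - b^2 + b, LT = a^2b.
f_2 = -a^2 - b^3, LT = a^2.

S(f_1,f_2): lcm = a^2b. S = ab + a - b^4 + b^2 - b.
  leading term ab: no divisor's leading term divides it; move ab to the remainder.
  leading term a: no divisor's leading term divides it; move a to the remainder.
  leading term b^4: no divisor's leading term divides it; move -b^4 to the remainder.
  leading term b^2: no divisor's leading term divides it; move b^2 to the remainder.
  leading term b: no divisor's leading term divides it; move -b to the remainder.
  remainder ab + a - b^4 + b^2 - b ≠ 0; add g_3 = ab + a - b^4 + b^2 - b to the basis.

S(f_1,g_3): lcm = a^2b. S = -a^2 + ab^4 - ab^2 - ab + a + b^2 - b.
  leading term a^2: subtract (1)·f_2 from -a^2 + ab^4 - ab^2 - ab + a + b^2 - b → ab^4 - ab^2 - ab + a + b^3 + b^2 - b
  leading term ab^4: subtract (b^3)·g_3 from ab^4 - ab^2 - ab + a + b^3 + b^2 - b → -ab^3 - ab^2 - ab + a + b^7 - b^5 + b^4 + b^3 + b^2 - b
  leading term ab^3: subtract (-b^2)·g_3 from -ab^3 - ab^2 - ab + a + b^7 - b^5 + b^4 + b^3 + b^2 - b → -ab + a + b^7 - b^6 - b^5 - b^4 + b^2 - b
  leading term ab: subtract (-1)·g_3 from -ab + a + b^7 - b^6 - b^5 - b^4 + b^2 - b → -a + b^7 - b^6 - b^5 + b^4 - b^2 + b
  leading term a: no divisor's leading term divides it; move -a to the remainder.
  leading term b^7: no divisor's leading term divides it; move b^7 to the remainder.
  leading term b^6: no divisor's leading term divides it; move -b^6 to the remainder.
  leading term b^5: no divisor's leading term divides it; move -b^5 to the remainder.
  leading term b^4: no divisor's leading term divides it; move b^4 to the remainder.
  leading term b^2: no divisor's leading term divides it; move -b^2 to the remainder.
  leading term b: no divisor's leading term divides it; move b to the remainder.
  remainder -a + b^7 - b^6 - b^5 + b^4 - b^2 + b ≠ 0; add g_4 = -a + b^7 - b^6 - b^5 + b^4 - b^2 + b to the basis.

S(f_1,g_4): lcm = a^2b. S = ab^8 - ab^7 - ab^6 + ab^5 - ab^3 + ab^2 + ab + a + b^2 - b.
  leading term ab^8: subtract (b^7)·g_3 from ab^8 - ab^7 - ab^6 + ab^5 - ab^3 + ab^2 + ab + a + b^2 - b → ab^7 - ab^6 + ab^5 - ab^3 + ab^2 + ab + a + b^11 - b^9 + b^8 + b^2 - b
  leading term ab^7: subtract (b^6)·g_3 from ab^7 - ab^6 + ab^5 - ab^3 + ab^2 + ab + a + b^11 - b^9 + b^8 + b^2 - b → ab^6 + ab^5 - ab^3 + ab^2 + ab + a + b^11 + b^10 - b^9 + b^7 + b^2 - b
  leading term ab^6: subtract (b^5)·g_3 from ab^6 + ab^5 - ab^3 + ab^2 + ab + a + b^11 + b^10 - b^9 + b^7 + b^2 - b → -ab^3 + ab^2 + ab + a + b^11 + b^10 + b^6 + b^2 - b
  leading term ab^3: subtract (-b^2)·g_3 from -ab^3 + ab^2 + ab + a + b^11 + b^10 + b^6 + b^2 - b → -ab^2 + ab + a + b^11 + b^10 + b^4 - b^3 + b^2 - b
  leading term ab^2: subtract (-b)·g_3 from -ab^2 + ab + a + b^11 + b^10 + b^4 - b^3 + b^2 - b → -ab + a + b^11 + b^10 - b^5 + b^4 - b
  leading term ab: subtract (-1)·g_3 from -ab + a + b^11 + b^10 - b^5 + b^4 - b → -a + b^11 + b^10 - b^5 + b^2 + b
  leading term a: subtract (1)·g_4 from -a + b^11 + b^10 - b^5 + b^2 + b → b^11 + b^10 - b^7 + b^6 - b^4 - b^2
  leading term b^11: no divisor's leading term divides it; move b^11 to the remainder.
  leading term b^10: no divisor's leading term divides it; move b^10 to the remainder.
  leading term b^7: no divisor's leading term divides it; move -b^7 to the remainder.
  leading term b^6: no divisor's leading term divides it; move b^6 to the remainder.
  leading term b^4: no divisor's leading term divides it; move -b^4 to the remainder.
  leading term b^2: no divisor's leading term divides it; move -b^2 to the remainder.
  remainder b^11 + b^10 - b^7 + b^6 - b^4 - b^2 ≠ 0; add g_5 = b^11 + b^10 - b^7 + b^6 - b^4 - b^2 to the basis.

S(f_2,g_4): lcm = a^2. S = ab^7 - ab^6 - ab^5 + ab^4 - ab^2 + ab + b^3.
  leading term ab^7: subtract (b^6)·g_3 from ab^7 - ab^6 - ab^5 + ab^4 - ab^2 + ab + b^3 → ab^6 - ab^5 + ab^4 - ab^2 + ab + b^10 - b^8 + b^7 + b^3
  leading term ab^6: subtract (b^5)·g_3 from ab^6 - ab^5 + ab^4 - ab^2 + ab + b^10 - b^8 + b^7 + b^3 → ab^5 + ab^4 - ab^2 + ab + b^10 + b^9 - b^8 + b^6 + b^3
  leading term ab^5: subtract (b^4)·g_3 from ab^5 + ab^4 - ab^2 + ab + b^10 + b^9 - b^8 + b^6 + b^3 → -ab^2 + ab + b^10 + b^9 + b^5 + b^3
  leading term ab^2: subtract (-b)·g_3 from -ab^2 + ab + b^10 + b^9 + b^5 + b^3 → -ab + b^10 + b^9 - b^3 - b^2
  leading term ab: subtract (-1)·g_3 from -ab + b^10 + b^9 - b^3 - b^2 → a + b^10 + b^9 - b^4 - b^3 - b
  leading term a: subtract (-1)·g_4 from a + b^10 + b^9 - b^4 - b^3 - b → b^10 + b^9 + b^7 - b^6 - b^5 - b^3 - b^2
  leading term b^10: no divisor's leading term divides it; move b^10 to the remainder.
  leading term b^9: no divisor's leading term divides it; move b^9 to the remainder.
  leading term b^7: no divisor's leading term divides it; move b^7 to the remainder.
  leading term b^6: no divisor's leading term divides it; move -b^6 to the remainder.
  leading term b^5: no divisor's leading term divides it; move -b^5 to the remainder.
  leading term b^3: no divisor's leading term divides it; move -b^3 to the remainder.
  leading term b^2: no divisor's leading term divides it; move -b^2 to the remainder.
  remainder b^10 + b^9 + b^7 - b^6 - b^5 - b^3 - b^2 ≠ 0; add g_6 = b^10 + b^9 + b^7 - b^6 - b^5 - b^3 - b^2 to the basis.

S(g_3,g_4): lcm = ab. S = a + b^8 - b^7 - b^6 + b^5 - b^4 - b^3 - b^2 - b.
  leading term a: subtract (-1)·g_4 from a + b^8 - b^7 - b^6 + b^5 - b^4 - b^3 - b^2 - b → b^8 + b^6 - b^3 + b^2
  leading term b^8: no divisor's leading term divides it; move b^8 to the remainder.
  leading term b^6: no divisor's leading term divides it; move b^6 to the remainder.
  leading term b^3: no divisor's leading term divides it; move -b^3 to the remainder.
  leading term b^2: no divisor's leading term divides it; move b^2 to the remainder.
  remainder b^8 + b^6 - b^3 + b^2 ≠ 0; add g_7 = b^8 + b^6 - b^3 + b^2 to the basis.

The other S-polynomials (S(f_2,g_3), S(f_1,g_5), S(f_2,g_5), S(g_3,g_5), S(g_4,g_5), S(f_1,g_6), S(f_2,g_6), S(g_3,g_6), S(g_4,g_6), S(g_5,g_6), S(f_1,g_7), S(f_2,g_7), S(g_3,g_7), S(g_4,g_7), S(g_5,g_7), S(g_6,g_7)) all reduce to 0 modulo the current basis, so we have a Gröbner basis.
Inter-reduce: drop elements whose leading term is divisible by another's, tail-reduce, and make monic.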